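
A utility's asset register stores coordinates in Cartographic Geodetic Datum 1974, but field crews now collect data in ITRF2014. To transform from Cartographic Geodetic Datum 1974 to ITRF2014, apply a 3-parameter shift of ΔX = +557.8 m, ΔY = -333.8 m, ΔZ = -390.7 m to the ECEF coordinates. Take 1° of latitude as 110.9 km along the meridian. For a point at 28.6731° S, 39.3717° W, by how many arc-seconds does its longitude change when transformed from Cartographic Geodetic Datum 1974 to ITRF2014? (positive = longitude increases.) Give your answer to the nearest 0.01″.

sin φ = -0.479812, cos φ = 0.877372, sin λ = -0.634349, cos λ = 0.773047.
East component: ΔE = −sin λ·ΔX + cos λ·ΔY = −(-0.634349)(557.8) + (0.773047)(-333.8) = 95.80 m.
1° of latitude spans 110900 m; at latitude φ, 1° of longitude spans that × cos φ = 97300.5 m, so Δλ = 95.80 / 97300.5 × 3600 = 3.544″.

Δλ = 3.54″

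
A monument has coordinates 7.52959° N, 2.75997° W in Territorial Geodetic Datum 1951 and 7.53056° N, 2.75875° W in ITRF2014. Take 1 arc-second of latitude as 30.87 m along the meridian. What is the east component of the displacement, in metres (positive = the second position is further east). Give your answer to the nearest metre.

Δφ = 7.53056° − 7.52959° = +0.00097°; Δλ = -2.75875° − -2.75997° = +0.00122°.
1° of latitude = 3600 × 30.87 = 111132 m.
ΔN = Δφ × 111132 = 107.8 m; ΔE = Δλ × 111132 × cos(7.52959°) = +0.00122 × 111132 × 0.991377 = 134.4 m.

ΔE = 134 m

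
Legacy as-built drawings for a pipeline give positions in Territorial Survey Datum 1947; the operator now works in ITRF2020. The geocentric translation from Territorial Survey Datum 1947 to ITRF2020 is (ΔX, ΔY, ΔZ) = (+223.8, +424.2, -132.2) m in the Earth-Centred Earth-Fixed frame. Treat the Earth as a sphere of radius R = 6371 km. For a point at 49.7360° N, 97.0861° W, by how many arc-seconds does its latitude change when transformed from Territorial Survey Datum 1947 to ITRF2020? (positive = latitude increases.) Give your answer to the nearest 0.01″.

Δφ = 8.32″

sin φ = 0.763075, cos φ = 0.646310, sin λ = -0.992362, cos λ = -0.123361.
North component: ΔN = −sin φ cos λ·ΔX − sin φ sin λ·ΔY + cos φ·ΔZ = −(0.763075)(-0.123361)(223.8) − (0.763075)(-0.992362)(424.2) + (0.646310)(-132.2) = 256.85 m.
1° of latitude spans πR/180 = 111195 m, so Δφ = 256.85 / 111195 × 3600 = 8.316″.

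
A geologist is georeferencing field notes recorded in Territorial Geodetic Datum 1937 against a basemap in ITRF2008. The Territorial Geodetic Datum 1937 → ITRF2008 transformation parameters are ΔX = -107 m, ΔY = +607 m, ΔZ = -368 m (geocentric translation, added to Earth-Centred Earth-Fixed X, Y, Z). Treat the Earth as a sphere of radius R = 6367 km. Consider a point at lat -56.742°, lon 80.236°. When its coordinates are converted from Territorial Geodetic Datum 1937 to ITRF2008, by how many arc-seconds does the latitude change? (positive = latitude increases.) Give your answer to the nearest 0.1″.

Δφ = 9.2″

sin φ = -0.836210, cos φ = 0.548410, sin λ = 0.985515, cos λ = 0.169590.
North component: ΔN = −sin φ cos λ·ΔX − sin φ sin λ·ΔY + cos φ·ΔZ = −(-0.836210)(0.169590)(-107) − (-0.836210)(0.985515)(607) + (0.548410)(-368) = 283.24 m.
1° of latitude spans πR/180 = 111125 m, so Δφ = 283.24 / 111125 × 3600 = 9.176″.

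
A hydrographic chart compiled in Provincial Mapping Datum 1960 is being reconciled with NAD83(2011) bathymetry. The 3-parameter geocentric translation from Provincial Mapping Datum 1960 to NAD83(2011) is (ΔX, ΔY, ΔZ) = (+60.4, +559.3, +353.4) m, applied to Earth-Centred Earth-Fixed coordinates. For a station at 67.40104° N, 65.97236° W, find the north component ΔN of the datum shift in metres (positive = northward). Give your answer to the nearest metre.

At φ = 67.40104°, λ = -65.97236°: sin φ = 0.923217, cos φ = 0.384279, sin λ = -0.913349, cos λ = 0.407177.
ΔN = −sin φ cos λ·ΔX − sin φ sin λ·ΔY + cos φ·ΔZ = −(0.923217)(0.407177)(60.4) − (0.923217)(-0.913349)(559.3) + (0.384279)(353.4) = 584.71 m.

ΔN = 585 m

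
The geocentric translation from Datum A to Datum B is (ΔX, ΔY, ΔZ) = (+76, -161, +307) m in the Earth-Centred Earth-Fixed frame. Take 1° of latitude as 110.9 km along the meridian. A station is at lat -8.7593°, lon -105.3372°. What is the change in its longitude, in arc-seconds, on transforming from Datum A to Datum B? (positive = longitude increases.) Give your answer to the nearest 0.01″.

Δλ = 3.81″

sin φ = -0.152284, cos φ = 0.988337, sin λ = -0.964386, cos λ = -0.264499.
East component: ΔE = −sin λ·ΔX + cos λ·ΔY = −(-0.964386)(76) + (-0.264499)(-161) = 115.88 m.
1° of latitude spans 110900 m; at latitude φ, 1° of longitude spans that × cos φ = 109606.6 m, so Δλ = 115.88 / 109606.6 × 3600 = 3.806″.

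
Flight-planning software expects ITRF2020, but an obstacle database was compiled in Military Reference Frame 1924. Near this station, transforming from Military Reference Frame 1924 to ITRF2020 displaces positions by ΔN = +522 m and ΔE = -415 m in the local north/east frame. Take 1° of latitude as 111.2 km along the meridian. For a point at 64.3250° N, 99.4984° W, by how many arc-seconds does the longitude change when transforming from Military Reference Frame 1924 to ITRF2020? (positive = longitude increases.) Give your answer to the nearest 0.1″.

At latitude 64.3250°, cos φ = 0.433266.
1° of longitude at this latitude = 111.2 × cos φ = 48.18 km, so Δλ = -415.0 / 48179.2 = -0.0086137° = -31.009″.

Δλ = -31.0″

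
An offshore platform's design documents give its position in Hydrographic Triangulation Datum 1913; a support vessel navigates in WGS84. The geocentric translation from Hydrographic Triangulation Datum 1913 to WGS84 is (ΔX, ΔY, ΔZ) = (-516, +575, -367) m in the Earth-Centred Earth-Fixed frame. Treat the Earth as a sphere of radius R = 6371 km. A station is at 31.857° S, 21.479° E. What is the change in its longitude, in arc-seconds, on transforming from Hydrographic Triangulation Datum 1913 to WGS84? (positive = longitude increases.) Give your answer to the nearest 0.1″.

sin φ = -0.527801, cos φ = 0.849368, sin λ = 0.366160, cos λ = 0.930552.
East component: ΔE = −sin λ·ΔX + cos λ·ΔY = −(0.366160)(-516) + (0.930552)(575) = 724.01 m.
1° of latitude spans πR/180 = 111195 m; at latitude φ, 1° of longitude spans that × cos φ = 94445.4 m, so Δλ = 724.01 / 94445.4 × 3600 = 27.597″.

Δλ = 27.6″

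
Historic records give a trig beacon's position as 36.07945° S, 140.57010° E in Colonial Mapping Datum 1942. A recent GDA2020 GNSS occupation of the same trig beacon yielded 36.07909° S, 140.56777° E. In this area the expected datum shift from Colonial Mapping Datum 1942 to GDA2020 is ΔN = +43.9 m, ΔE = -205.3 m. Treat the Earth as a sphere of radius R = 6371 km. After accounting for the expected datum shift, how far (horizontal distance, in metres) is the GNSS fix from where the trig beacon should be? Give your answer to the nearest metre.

6 m

Observed coordinate differences: Δφ = +0.00036°, Δλ = -0.00233°.
Converting to metres (1° lat = 111195 m, cos φ = 0.808201): observed ΔN = 40.0 m, observed ΔE = -209.4 m.
Subtracting the expected shift leaves a residual of 40.0 − (43.9) = -3.9 m north and -209.4 − (-205.3) = -4.1 m east.
Residual distance = √((-3.9)² + (-4.1)²) = 5.6 m.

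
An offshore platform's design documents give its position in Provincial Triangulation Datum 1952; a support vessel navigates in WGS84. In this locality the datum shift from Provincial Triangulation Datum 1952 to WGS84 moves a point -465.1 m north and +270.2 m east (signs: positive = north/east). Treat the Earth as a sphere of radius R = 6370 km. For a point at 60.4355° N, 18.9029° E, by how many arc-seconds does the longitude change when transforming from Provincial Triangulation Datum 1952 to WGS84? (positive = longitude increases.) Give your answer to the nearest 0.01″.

Δλ = 17.73″

At latitude 60.4355°, cos φ = 0.493403.
One radian of longitude at latitude φ spans R cos φ, so Δλ = ΔE / (R cos φ) = 270.2 / (6370000 × 0.493403) = 8.5969e-05 rad = 17.732″.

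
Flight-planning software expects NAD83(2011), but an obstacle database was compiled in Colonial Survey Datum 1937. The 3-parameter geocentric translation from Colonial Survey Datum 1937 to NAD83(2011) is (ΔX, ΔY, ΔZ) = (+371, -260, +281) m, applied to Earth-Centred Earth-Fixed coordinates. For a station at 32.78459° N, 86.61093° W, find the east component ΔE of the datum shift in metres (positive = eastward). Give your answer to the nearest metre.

ΔE = 355 m

The local east axis at (φ, λ) is (−sin λ, cos λ, 0), so ΔE = −sin(-86.61093°)·371 + cos(-86.61093°)·(-260) = 354.98 m.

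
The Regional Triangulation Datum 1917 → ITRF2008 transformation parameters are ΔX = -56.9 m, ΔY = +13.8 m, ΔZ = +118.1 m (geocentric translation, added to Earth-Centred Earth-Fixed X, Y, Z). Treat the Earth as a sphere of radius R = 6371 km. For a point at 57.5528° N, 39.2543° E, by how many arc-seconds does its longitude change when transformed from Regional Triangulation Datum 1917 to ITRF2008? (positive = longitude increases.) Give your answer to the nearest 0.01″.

Δλ = 2.82″

sin φ = 0.843886, cos φ = 0.536522, sin λ = 0.632763, cos λ = 0.774345.
East component: ΔE = −sin λ·ΔX + cos λ·ΔY = −(0.632763)(-56.9) + (0.774345)(13.8) = 46.69 m.
1° of latitude spans πR/180 = 111195 m; at latitude φ, 1° of longitude spans that × cos φ = 59658.5 m, so Δλ = 46.69 / 59658.5 × 3600 = 2.817″.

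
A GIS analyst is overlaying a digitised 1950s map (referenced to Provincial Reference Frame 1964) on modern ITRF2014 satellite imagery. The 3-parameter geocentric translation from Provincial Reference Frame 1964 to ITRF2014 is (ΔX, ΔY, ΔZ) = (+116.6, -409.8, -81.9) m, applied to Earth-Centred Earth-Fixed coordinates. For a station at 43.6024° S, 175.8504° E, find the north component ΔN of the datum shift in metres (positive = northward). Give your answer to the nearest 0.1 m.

At φ = -43.6024°, λ = 175.8504°: sin φ = -0.689650, cos φ = 0.724143, sin λ = 0.072361, cos λ = -0.997379.
ΔN = −sin φ cos λ·ΔX − sin φ sin λ·ΔY + cos φ·ΔZ = −(-0.689650)(-0.997379)(116.6) − (-0.689650)(0.072361)(-409.8) + (0.724143)(-81.9) = -159.96 m.

ΔN = -160.0 m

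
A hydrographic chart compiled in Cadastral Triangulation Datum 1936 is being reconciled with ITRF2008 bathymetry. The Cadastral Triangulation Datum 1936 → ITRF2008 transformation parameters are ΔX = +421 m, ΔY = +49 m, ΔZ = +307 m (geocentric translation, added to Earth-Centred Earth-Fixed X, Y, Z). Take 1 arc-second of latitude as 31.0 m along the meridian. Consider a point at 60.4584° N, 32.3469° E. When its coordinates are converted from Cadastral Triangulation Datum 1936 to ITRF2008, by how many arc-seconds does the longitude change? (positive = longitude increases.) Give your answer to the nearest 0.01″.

sin φ = 0.869998, cos φ = 0.493055, sin λ = 0.535044, cos λ = 0.844824.
East component: ΔE = −sin λ·ΔX + cos λ·ΔY = −(0.535044)(421) + (0.844824)(49) = -183.86 m.
1° of latitude spans 3600 × 31.00 = 111600 m; at latitude φ, 1° of longitude spans that × cos φ = 55025.0 m, so Δλ = -183.86 / 55025.0 × 3600 = -12.029″.

Δλ = -12.03″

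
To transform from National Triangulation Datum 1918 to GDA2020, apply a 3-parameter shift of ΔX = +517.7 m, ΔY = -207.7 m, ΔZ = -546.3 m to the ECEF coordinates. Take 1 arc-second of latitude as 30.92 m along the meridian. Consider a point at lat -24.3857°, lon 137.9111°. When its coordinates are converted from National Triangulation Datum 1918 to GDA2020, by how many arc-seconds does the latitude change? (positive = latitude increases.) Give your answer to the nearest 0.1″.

sin φ = -0.412877, cos φ = 0.910787, sin λ = 0.670283, cos λ = -0.742106.
North component: ΔN = −sin φ cos λ·ΔX − sin φ sin λ·ΔY + cos φ·ΔZ = −(-0.412877)(-0.742106)(517.7) − (-0.412877)(0.670283)(-207.7) + (0.910787)(-546.3) = -713.67 m.
1° of latitude spans 3600 × 30.92 = 111312 m, so Δφ = -713.67 / 111312 × 3600 = -23.081″.

Δφ = -23.1″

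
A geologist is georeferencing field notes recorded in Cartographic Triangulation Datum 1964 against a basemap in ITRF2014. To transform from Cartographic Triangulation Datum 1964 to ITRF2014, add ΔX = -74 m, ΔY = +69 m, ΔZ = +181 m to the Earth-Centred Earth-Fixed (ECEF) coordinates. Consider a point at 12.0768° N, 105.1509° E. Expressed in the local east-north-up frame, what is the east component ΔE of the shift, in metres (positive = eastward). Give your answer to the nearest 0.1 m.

ΔE = 53.4 m

At φ = 12.0768°, λ = 105.1509°: sin φ = 0.209223, cos φ = 0.977868, sin λ = 0.965241, cos λ = -0.261362.
ΔE = −sin λ·ΔX + cos λ·ΔY = −(0.965241)·(-74) + (-0.261362)·(69) = 53.39 m.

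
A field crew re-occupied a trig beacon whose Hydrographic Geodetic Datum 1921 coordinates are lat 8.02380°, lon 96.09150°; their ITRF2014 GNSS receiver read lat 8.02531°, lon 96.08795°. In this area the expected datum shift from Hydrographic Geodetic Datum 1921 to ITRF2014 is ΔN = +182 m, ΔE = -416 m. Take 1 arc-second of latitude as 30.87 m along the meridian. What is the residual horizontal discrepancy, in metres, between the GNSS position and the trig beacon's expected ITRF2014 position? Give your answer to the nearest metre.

Observed coordinate differences: Δφ = +0.00151°, Δλ = -0.00355°.
Converting to metres (1° lat = 111132 m, cos φ = 0.990210): observed ΔN = 167.8 m, observed ΔE = -390.7 m.
Subtracting the expected shift leaves a residual of 167.8 − (182) = -14.2 m north and -390.7 − (-416) = 25.3 m east.
Residual distance = √((-14.2)² + 25.3²) = 29.0 m.

29 m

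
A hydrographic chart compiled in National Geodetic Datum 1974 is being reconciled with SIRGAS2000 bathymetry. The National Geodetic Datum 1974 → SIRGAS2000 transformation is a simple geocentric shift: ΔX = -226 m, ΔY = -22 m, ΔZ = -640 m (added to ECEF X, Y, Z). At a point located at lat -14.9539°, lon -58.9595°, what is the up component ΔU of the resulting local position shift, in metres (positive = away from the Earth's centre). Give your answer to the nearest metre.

ΔU = 71 m

The local up (radial) axis is (cos φ cos λ, cos φ sin λ, sin φ), giving ΔU = -112.589 + 18.211 + 165.147 = 70.77 m.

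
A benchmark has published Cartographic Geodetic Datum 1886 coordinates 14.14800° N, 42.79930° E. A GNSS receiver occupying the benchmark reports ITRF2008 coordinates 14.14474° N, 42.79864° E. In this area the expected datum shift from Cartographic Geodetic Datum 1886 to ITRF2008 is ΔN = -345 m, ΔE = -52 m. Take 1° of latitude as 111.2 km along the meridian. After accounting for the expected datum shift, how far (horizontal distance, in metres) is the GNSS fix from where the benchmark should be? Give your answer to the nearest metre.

26 m

Observed coordinate differences: Δφ = -0.00326°, Δλ = -0.00066°.
Converting to metres (1° lat = 111200 m, cos φ = 0.969668): observed ΔN = -362.5 m, observed ΔE = -71.2 m.
Subtracting the expected shift leaves a residual of -362.5 − (-345) = -17.5 m north and -71.2 − (-52) = -19.2 m east.
Residual distance = √((-17.5)² + (-19.2)²) = 26.0 m.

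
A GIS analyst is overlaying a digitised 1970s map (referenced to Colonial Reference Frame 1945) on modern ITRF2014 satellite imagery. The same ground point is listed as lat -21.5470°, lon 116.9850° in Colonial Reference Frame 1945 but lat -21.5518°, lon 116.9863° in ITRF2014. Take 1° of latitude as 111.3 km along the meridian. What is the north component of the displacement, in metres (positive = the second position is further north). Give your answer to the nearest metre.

ΔN = -534 m

Δφ = -21.5518° − -21.5470° = -0.0048°; Δλ = 116.9863° − 116.9850° = +0.0013°.
ΔN = Δφ × 111300 = -534.2 m; ΔE = Δλ × 111300 × cos(-21.5470°) = +0.0013 × 111300 × 0.930117 = 134.6 m.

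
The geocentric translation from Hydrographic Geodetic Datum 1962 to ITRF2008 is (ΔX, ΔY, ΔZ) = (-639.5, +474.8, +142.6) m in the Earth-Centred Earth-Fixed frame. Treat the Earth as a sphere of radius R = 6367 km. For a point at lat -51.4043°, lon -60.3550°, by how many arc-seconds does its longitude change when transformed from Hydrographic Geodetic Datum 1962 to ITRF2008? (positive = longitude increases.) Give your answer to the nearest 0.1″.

Δλ = -16.7″

sin φ = -0.781567, cos φ = 0.623821, sin λ = -0.869107, cos λ = 0.494625.
East component: ΔE = −sin λ·ΔX + cos λ·ΔY = −(-0.869107)(-639.5) + (0.494625)(474.8) = -320.95 m.
1° of latitude spans πR/180 = 111125 m; at latitude φ, 1° of longitude spans that × cos φ = 69322.2 m, so Δλ = -320.95 / 69322.2 × 3600 = -16.667″.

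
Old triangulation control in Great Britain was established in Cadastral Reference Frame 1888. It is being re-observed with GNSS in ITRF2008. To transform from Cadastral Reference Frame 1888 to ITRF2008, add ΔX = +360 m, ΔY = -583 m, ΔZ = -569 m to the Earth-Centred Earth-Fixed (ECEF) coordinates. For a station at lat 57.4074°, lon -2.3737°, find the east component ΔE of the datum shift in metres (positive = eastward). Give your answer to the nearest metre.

ΔE = -568 m

The local east axis at (φ, λ) is (−sin λ, cos λ, 0), so ΔE = −sin(-2.3737°)·360 + cos(-2.3737°)·(-583) = -567.59 m.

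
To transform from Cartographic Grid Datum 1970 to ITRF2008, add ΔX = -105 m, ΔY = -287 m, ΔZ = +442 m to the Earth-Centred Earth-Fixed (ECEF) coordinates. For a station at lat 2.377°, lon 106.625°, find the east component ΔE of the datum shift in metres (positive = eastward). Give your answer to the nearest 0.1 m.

At φ = 2.377°, λ = 106.625°: sin φ = 0.041475, cos φ = 0.999140, sin λ = 0.958198, cos λ = -0.286106.
ΔE = −sin λ·ΔX + cos λ·ΔY = −(0.958198)·(-105) + (-0.286106)·(-287) = 182.72 m.

ΔE = 182.7 m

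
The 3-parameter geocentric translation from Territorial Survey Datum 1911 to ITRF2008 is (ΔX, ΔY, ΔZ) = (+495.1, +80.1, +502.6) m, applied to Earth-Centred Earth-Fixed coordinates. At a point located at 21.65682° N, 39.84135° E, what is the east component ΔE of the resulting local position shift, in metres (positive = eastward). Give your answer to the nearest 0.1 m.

The local east axis at (φ, λ) is (−sin λ, cos λ, 0), so ΔE = −sin(39.84135°)·495.1 + cos(39.84135°)·80.1 = -255.69 m.

ΔE = -255.7 m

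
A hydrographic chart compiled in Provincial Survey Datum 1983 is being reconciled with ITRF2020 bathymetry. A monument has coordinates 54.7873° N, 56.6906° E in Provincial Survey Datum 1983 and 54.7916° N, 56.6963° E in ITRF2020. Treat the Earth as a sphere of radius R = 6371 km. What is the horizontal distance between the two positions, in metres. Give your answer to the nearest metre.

602 m

Δφ = 54.7916° − 54.7873° = +0.0043°; Δλ = 56.6963° − 56.6906° = +0.0057°.
1° along a meridian = πR/180 = 111195 m.
ΔN = Δφ × 111195 = 478.1 m; ΔE = Δλ × 111195 × cos(54.7873°) = +0.0057 × 111195 × 0.576613 = 365.5 m.
Distance = √(ΔE² + ΔN²) = √(365.5² + 478.1²) = 601.8 m.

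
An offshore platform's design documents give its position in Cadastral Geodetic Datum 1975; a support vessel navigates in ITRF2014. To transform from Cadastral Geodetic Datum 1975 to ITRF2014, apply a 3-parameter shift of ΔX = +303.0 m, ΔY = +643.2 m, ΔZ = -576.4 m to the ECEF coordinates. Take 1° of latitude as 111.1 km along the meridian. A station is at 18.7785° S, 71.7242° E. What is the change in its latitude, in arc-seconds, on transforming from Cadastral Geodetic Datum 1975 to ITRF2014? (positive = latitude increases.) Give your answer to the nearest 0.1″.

sin φ = -0.321910, cos φ = 0.946770, sin λ = 0.949558, cos λ = 0.313591.
North component: ΔN = −sin φ cos λ·ΔX − sin φ sin λ·ΔY + cos φ·ΔZ = −(-0.321910)(0.313591)(303.0) − (-0.321910)(0.949558)(643.2) + (0.946770)(-576.4) = -318.52 m.
1° of latitude spans 111100 m, so Δφ = -318.52 / 111100 × 3600 = -10.321″.

Δφ = -10.3″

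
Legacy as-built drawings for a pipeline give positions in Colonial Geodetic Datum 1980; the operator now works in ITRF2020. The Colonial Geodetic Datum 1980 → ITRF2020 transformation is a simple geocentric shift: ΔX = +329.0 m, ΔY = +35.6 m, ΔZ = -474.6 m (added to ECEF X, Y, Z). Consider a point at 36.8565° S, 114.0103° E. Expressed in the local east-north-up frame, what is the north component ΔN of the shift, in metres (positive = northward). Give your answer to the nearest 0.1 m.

The local north axis is (−sin φ cos λ, −sin φ sin λ, cos φ), giving ΔN = -80.297 + 19.506 − 379.747 = -440.54 m.

ΔN = -440.5 m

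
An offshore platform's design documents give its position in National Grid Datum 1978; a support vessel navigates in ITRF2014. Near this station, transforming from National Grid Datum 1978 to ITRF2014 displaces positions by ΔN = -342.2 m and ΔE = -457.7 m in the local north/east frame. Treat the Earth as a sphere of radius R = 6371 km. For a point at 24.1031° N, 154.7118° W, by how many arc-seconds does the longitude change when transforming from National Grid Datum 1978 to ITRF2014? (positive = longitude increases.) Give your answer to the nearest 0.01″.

At latitude 24.1031°, cos φ = 0.912812.
One radian of longitude at latitude φ spans R cos φ, so Δλ = ΔE / (R cos φ) = -457.7 / (6371000 × 0.912812) = -7.8703e-05 rad = -16.234″.

Δλ = -16.23″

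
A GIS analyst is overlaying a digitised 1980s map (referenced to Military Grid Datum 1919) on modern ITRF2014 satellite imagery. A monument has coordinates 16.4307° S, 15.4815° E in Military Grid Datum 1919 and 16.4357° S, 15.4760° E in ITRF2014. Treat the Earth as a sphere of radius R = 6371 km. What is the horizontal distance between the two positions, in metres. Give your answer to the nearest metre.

808 m

Δφ = -16.4357° − -16.4307° = -0.0050°; Δλ = 15.4760° − 15.4815° = -0.0055°.
1° along a meridian = πR/180 = 111195 m.
ΔN = Δφ × 111195 = -556.0 m; ΔE = Δλ × 111195 × cos(-16.4307°) = -0.0055 × 111195 × 0.959163 = -586.6 m.
Distance = √(ΔE² + ΔN²) = √((-586.6)² + (-556.0)²) = 808.2 m.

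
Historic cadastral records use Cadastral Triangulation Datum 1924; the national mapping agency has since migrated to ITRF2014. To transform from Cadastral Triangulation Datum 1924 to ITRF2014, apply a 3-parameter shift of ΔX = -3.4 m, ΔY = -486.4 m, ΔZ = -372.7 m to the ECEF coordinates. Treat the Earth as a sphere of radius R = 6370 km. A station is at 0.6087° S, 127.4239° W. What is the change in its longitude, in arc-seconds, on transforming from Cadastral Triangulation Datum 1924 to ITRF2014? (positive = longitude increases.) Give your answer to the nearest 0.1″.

sin φ = -0.010624, cos φ = 0.999944, sin λ = -0.794161, cos λ = -0.607707.
East component: ΔE = −sin λ·ΔX + cos λ·ΔY = −(-0.794161)(-3.4) + (-0.607707)(-486.4) = 292.89 m.
1° of latitude spans πR/180 = 111177 m; at latitude φ, 1° of longitude spans that × cos φ = 111171.2 m, so Δλ = 292.89 / 111171.2 × 3600 = 9.484″.

Δλ = 9.5″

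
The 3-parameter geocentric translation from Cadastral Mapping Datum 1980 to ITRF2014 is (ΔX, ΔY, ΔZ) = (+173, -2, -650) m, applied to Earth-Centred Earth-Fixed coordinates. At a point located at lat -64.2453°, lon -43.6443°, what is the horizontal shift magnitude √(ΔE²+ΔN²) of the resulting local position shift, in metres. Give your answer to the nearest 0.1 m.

205.6 m

The local east axis at (φ, λ) is (−sin λ, cos λ, 0), so ΔE = −sin(-43.6443°)·173 + cos(-43.6443°)·(-2) = 117.95 m.
The local north axis is (−sin φ cos λ, −sin φ sin λ, cos φ), giving ΔN = 112.753 + 1.243 − 282.437 = -168.44 m.
Horizontal magnitude = √(ΔE² + ΔN²) = √(117.95² + (-168.44)²) = 205.63 m.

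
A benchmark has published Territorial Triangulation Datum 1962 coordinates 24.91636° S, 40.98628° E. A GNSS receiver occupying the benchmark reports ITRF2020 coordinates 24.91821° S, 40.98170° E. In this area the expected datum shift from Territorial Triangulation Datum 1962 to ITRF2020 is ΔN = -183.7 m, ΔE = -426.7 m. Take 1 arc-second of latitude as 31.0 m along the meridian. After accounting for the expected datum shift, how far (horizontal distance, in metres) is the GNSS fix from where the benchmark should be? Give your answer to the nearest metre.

Observed coordinate differences: Δφ = -0.00185°, Δλ = -0.00458°.
Converting to metres (1° lat = 111600 m, cos φ = 0.906924): observed ΔN = -206.5 m, observed ΔE = -463.6 m.
Subtracting the expected shift leaves a residual of -206.5 − (-183.7) = -22.8 m north and -463.6 − (-426.7) = -36.9 m east.
Residual distance = √((-22.8)² + (-36.9)²) = 43.3 m.

43 m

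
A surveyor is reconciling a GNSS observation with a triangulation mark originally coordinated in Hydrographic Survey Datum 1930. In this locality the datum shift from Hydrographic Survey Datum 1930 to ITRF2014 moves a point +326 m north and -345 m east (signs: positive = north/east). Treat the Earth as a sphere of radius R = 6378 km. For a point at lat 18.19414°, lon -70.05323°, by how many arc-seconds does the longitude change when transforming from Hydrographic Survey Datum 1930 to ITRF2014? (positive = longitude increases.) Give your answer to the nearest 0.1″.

At latitude 18.19414°, cos φ = 0.950004.
One radian of longitude at latitude φ spans R cos φ, so Δλ = ΔE / (R cos φ) = -345.0 / (6378000 × 0.950004) = -5.6939e-05 rad = -11.744″.

Δλ = -11.7″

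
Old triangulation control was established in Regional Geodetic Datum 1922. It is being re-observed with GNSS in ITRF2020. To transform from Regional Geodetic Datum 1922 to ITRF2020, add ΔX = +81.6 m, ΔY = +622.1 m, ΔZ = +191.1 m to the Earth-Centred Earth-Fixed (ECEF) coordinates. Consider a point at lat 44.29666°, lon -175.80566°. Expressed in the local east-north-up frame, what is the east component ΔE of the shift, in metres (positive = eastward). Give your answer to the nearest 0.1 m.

ΔE = -614.5 m

The local east axis at (φ, λ) is (−sin λ, cos λ, 0), so ΔE = −sin(-175.80566°)·81.6 + cos(-175.80566°)·622.1 = -614.47 m.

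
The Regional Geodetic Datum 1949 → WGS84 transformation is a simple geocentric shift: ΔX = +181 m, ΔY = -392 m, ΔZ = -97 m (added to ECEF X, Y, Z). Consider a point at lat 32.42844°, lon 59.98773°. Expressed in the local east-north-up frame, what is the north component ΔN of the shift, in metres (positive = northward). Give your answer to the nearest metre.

ΔN = 52 m

At φ = 32.42844°, λ = 59.98773°: sin φ = 0.536246, cos φ = 0.844062, sin λ = 0.865918, cos λ = 0.500185.
ΔN = −sin φ cos λ·ΔX − sin φ sin λ·ΔY + cos φ·ΔZ = −(0.536246)(0.500185)(181) − (0.536246)(0.865918)(-392) + (0.844062)(-97) = 51.60 m.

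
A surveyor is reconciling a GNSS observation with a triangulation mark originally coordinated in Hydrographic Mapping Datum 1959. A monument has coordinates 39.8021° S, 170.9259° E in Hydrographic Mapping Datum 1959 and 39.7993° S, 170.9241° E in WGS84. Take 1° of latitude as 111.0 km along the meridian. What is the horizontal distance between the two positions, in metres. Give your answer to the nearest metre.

Δφ = -39.7993° − -39.8021° = +0.0028°; Δλ = 170.9241° − 170.9259° = -0.0018°.
ΔN = Δφ × 111000 = 310.8 m; ΔE = Δλ × 111000 × cos(-39.8021°) = -0.0018 × 111000 × 0.768260 = -153.5 m.
Distance = √(ΔE² + ΔN²) = √((-153.5)² + 310.8²) = 346.6 m.

347 m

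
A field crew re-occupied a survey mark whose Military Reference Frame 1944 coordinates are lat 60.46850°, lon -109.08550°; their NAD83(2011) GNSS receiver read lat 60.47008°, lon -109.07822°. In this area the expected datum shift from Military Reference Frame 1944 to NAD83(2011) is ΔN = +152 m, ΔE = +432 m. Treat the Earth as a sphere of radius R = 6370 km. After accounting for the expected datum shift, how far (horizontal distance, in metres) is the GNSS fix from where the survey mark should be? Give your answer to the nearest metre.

Observed coordinate differences: Δφ = +0.00158°, Δλ = +0.00728°.
Converting to metres (1° lat = 111177 m, cos φ = 0.492902): observed ΔN = 175.7 m, observed ΔE = 398.9 m.
Subtracting the expected shift leaves a residual of 175.7 − (152) = 23.7 m north and 398.9 − (432) = -33.1 m east.
Residual distance = √(23.7² + (-33.1)²) = 40.7 m.

41 m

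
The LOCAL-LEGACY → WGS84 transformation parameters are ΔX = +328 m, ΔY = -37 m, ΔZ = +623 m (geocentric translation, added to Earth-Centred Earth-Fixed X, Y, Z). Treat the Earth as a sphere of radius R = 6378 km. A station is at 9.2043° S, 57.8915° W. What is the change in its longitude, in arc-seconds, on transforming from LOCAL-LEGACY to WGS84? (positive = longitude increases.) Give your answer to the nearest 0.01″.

Δλ = 8.46″

sin φ = -0.159955, cos φ = 0.987124, sin λ = -0.847043, cos λ = 0.531524.
East component: ΔE = −sin λ·ΔX + cos λ·ΔY = −(-0.847043)(328) + (0.531524)(-37) = 258.16 m.
1° of latitude spans πR/180 = 111317 m; at latitude φ, 1° of longitude spans that × cos φ = 109883.8 m, so Δλ = 258.16 / 109883.8 × 3600 = 8.458″.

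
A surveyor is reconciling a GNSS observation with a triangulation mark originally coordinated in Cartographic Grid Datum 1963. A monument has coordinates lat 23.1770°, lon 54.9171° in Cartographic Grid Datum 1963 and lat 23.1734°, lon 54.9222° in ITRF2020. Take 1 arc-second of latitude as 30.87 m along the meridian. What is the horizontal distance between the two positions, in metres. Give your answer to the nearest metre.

657 m

Δφ = 23.1734° − 23.1770° = -0.0036°; Δλ = 54.9222° − 54.9171° = +0.0051°.
1° of latitude = 3600 × 30.87 = 111132 m.
ΔN = Δφ × 111132 = -400.1 m; ΔE = Δλ × 111132 × cos(23.1770°) = +0.0051 × 111132 × 0.919293 = 521.0 m.
Distance = √(ΔE² + ΔN²) = √(521.0² + (-400.1)²) = 656.9 m.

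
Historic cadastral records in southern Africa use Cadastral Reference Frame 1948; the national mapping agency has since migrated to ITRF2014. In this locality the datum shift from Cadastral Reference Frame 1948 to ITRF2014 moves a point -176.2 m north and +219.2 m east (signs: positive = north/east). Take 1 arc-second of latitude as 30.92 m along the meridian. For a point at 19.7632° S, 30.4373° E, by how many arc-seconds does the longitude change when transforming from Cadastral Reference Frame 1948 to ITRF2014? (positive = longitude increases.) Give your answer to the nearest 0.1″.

Δλ = 7.5″

At latitude -19.7632°, cos φ = 0.941098.
1″ of longitude at this latitude = 30.92 × cos φ = 29.0988 m, so Δλ = 219.2 / 29.0988 = 7.533″.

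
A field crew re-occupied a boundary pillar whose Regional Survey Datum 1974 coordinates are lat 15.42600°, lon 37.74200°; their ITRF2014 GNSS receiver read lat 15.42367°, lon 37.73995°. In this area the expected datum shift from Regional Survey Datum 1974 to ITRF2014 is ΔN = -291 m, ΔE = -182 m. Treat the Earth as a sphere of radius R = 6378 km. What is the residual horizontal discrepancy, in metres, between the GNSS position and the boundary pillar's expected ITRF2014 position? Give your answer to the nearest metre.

Observed coordinate differences: Δφ = -0.00233°, Δλ = -0.00205°.
Converting to metres (1° lat = 111317 m, cos φ = 0.963975): observed ΔN = -259.4 m, observed ΔE = -220.0 m.
Subtracting the expected shift leaves a residual of -259.4 − (-291) = 31.6 m north and -220.0 − (-182) = -38.0 m east.
Residual distance = √(31.6² + (-38.0)²) = 49.4 m.

49 m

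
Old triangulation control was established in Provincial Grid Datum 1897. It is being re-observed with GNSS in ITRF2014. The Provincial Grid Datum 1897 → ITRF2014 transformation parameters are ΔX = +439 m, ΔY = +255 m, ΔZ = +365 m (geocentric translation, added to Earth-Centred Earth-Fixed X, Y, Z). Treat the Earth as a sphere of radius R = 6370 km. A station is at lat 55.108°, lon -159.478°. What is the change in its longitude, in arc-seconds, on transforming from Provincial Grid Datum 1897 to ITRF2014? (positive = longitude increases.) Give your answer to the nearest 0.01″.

sin φ = 0.820232, cos φ = 0.572031, sin λ = -0.350567, cos λ = -0.936538.
East component: ΔE = −sin λ·ΔX + cos λ·ΔY = −(-0.350567)(439) + (-0.936538)(255) = -84.92 m.
1° of latitude spans πR/180 = 111177 m; at latitude φ, 1° of longitude spans that × cos φ = 63597.0 m, so Δλ = -84.92 / 63597.0 × 3600 = -4.807″.

Δλ = -4.81″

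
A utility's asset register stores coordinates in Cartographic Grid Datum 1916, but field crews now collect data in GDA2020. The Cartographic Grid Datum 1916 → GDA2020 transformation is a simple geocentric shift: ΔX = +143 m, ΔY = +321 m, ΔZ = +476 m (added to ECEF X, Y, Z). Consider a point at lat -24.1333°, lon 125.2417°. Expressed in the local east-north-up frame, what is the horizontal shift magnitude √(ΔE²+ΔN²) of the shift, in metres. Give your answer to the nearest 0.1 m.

590.9 m

The local east axis at (φ, λ) is (−sin λ, cos λ, 0), so ΔE = −sin(125.2417°)·143 + cos(125.2417°)·321 = -302.02 m.
The local north axis is (−sin φ cos λ, −sin φ sin λ, cos φ), giving ΔN = -33.737 + 107.191 + 434.396 = 507.85 m.
Horizontal magnitude = √(ΔE² + ΔN²) = √((-302.02)² + 507.85²) = 590.87 m.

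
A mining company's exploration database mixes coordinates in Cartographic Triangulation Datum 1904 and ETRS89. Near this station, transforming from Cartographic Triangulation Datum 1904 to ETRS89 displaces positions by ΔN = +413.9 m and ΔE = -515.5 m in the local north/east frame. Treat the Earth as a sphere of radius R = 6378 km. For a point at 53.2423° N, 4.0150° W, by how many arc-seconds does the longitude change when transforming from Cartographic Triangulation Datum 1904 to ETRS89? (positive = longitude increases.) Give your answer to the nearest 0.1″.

Δλ = -27.9″

At latitude 53.2423°, cos φ = 0.598432.
One radian of longitude at latitude φ spans R cos φ, so Δλ = ΔE / (R cos φ) = -515.5 / (6378000 × 0.598432) = -1.3506e-04 rad = -27.858″.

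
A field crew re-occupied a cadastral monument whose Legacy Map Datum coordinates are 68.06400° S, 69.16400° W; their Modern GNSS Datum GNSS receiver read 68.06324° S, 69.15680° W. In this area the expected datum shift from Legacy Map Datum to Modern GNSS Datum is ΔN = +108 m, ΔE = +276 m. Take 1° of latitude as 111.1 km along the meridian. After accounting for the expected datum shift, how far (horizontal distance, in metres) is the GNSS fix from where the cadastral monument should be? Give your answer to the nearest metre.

Observed coordinate differences: Δφ = +0.00076°, Δλ = +0.00720°.
Converting to metres (1° lat = 111100 m, cos φ = 0.373571): observed ΔN = 84.4 m, observed ΔE = 298.8 m.
Subtracting the expected shift leaves a residual of 84.4 − (108) = -23.6 m north and 298.8 − (276) = 22.8 m east.
Residual distance = √((-23.6)² + 22.8²) = 32.8 m.

33 m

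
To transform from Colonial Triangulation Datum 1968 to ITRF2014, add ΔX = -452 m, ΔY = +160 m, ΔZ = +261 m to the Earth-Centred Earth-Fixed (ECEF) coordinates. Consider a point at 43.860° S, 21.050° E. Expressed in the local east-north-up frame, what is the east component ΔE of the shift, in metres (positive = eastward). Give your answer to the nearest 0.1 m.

The local east axis at (φ, λ) is (−sin λ, cos λ, 0), so ΔE = −sin(21.050°)·(-452) + cos(21.050°)·160 = 311.67 m.

ΔE = 311.7 m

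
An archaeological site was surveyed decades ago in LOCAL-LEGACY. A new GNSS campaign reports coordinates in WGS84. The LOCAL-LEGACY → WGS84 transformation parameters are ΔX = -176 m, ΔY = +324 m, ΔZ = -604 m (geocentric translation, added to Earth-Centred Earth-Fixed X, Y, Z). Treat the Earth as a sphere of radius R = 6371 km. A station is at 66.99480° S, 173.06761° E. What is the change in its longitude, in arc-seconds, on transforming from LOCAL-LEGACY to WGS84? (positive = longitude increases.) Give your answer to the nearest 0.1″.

sin φ = -0.920469, cos φ = 0.390815, sin λ = 0.120698, cos λ = -0.992689.
East component: ΔE = −sin λ·ΔX + cos λ·ΔY = −(0.120698)(-176) + (-0.992689)(324) = -300.39 m.
1° of latitude spans πR/180 = 111195 m; at latitude φ, 1° of longitude spans that × cos φ = 43456.6 m, so Δλ = -300.39 / 43456.6 × 3600 = -24.885″.

Δλ = -24.9″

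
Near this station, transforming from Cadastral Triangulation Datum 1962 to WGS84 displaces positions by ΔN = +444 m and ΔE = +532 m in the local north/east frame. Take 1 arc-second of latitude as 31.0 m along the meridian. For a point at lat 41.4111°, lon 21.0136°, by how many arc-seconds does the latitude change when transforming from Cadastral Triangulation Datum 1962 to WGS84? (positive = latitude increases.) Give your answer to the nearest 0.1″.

1″ of latitude = 31.00 m, so Δφ = 444.0 / 31.00 = 14.323″.

Δφ = 14.3″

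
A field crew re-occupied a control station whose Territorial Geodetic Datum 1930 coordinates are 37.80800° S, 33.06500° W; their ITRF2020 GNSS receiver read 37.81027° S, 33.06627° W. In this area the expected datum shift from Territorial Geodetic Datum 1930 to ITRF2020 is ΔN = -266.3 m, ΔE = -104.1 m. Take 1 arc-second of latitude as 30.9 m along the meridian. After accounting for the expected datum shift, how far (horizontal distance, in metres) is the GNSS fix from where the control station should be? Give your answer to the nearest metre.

Observed coordinate differences: Δφ = -0.00227°, Δλ = -0.00127°.
Converting to metres (1° lat = 111240 m, cos φ = 0.790069): observed ΔN = -252.5 m, observed ΔE = -111.6 m.
Subtracting the expected shift leaves a residual of -252.5 − (-266.3) = 13.8 m north and -111.6 − (-104.1) = -7.5 m east.
Residual distance = √(13.8² + (-7.5)²) = 15.7 m.

16 m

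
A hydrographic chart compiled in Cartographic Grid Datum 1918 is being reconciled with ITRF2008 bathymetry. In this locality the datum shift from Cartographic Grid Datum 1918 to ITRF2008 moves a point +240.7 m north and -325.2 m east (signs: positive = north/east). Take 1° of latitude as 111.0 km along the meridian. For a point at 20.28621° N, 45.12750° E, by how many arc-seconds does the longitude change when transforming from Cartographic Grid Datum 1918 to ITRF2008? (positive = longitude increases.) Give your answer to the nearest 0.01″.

Δλ = -11.24″

At latitude 20.28621°, cos φ = 0.937972.
1° of longitude at this latitude = 111.0 × cos φ = 104.11 km, so Δλ = -325.2 / 104114.9 = -0.0031235° = -11.244″.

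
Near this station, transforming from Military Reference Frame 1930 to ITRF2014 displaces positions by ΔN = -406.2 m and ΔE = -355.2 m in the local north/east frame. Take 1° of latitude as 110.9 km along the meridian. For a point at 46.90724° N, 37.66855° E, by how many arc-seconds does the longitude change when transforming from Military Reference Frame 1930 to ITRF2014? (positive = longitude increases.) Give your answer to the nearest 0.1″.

At latitude 46.90724°, cos φ = 0.683182.
1° of longitude at this latitude = 110.9 × cos φ = 75.76 km, so Δλ = -355.2 / 75764.8 = -0.0046882° = -16.877″.

Δλ = -16.9″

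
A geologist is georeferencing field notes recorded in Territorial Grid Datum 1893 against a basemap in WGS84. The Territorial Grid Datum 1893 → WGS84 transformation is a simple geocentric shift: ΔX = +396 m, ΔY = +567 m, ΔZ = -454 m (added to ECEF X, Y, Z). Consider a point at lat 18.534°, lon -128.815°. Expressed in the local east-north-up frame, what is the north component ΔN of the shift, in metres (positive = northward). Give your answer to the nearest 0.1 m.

ΔN = -211.1 m

At φ = 18.534°, λ = -128.815°: sin φ = 0.317867, cos φ = 0.948135, sin λ = -0.779174, cos λ = -0.626808.
ΔN = −sin φ cos λ·ΔX − sin φ sin λ·ΔY + cos φ·ΔZ = −(0.317867)(-0.626808)(396) − (0.317867)(-0.779174)(567) + (0.948135)(-454) = -211.12 m.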